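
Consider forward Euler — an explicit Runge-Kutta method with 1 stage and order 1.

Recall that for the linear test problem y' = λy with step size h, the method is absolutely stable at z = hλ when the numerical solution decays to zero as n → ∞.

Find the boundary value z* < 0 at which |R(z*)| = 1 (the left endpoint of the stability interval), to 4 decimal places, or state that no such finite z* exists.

Set f=λy, z=hλ:
  order 1, 1-stage ⇒ R(z)=1+z
  (e.g. R(-1.44)=-0.44000, |R|=0.44000)

Boundary: |R(x)|=1, x<0.
x=-1.44: |R|=0.4400
|R(-2.4)|=1.4000 |R(-1.95)|=0.9500 |R(-1.12)|=0.1200
Bisect:
  x_lo=-2.8653 |R|=1.8653  x_hi=-0.1187 |R|=0.8813
  mid=-1.49202 |R|=0.49202 →hi
  mid=-2.17868 |R|=1.17868 →lo
  mid=-1.83535 |R|=0.83535 →hi
  mid=-2.00702 |R|=1.00702 →lo
  mid=-1.92118 |R|=0.92118 →hi
  mid=-1.96410 |R|=0.96410 →hi
  mid=-1.98556 |R|=0.98556 →hi
  ...
  [-2.00014,-1.99998] ⇒ x*=-2.0000
So |R|<1 on (-2.0000, 0).

z* = -2.0000.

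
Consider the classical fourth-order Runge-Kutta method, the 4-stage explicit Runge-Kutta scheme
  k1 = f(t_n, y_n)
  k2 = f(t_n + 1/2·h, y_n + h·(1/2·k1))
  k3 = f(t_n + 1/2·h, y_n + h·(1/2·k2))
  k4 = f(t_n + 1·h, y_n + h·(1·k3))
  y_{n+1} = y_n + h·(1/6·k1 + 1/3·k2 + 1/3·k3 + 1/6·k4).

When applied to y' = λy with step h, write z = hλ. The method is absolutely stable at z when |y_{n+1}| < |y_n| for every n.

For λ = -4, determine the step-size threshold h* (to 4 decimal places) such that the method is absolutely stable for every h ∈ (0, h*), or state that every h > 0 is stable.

Test eqn y'=λy, z=hλ:
  order 4, 4-stage ⇒ R(z)=1+z+z^2/2+z^3/6+z^4/24
  (e.g. R(-1.35)=0.28958, |R|=0.28958)

Find x<0 with |R(x)|<1.
x=-1.35: |R|=0.2896
|R(-2.95)|=1.2781 |R(-1.34)|=0.2911 |R(-1.08)|=0.3499
Bisect:
  x_lo=-3.1660 |R|=1.7429  x_hi=-0.2524 |R|=0.7770
  mid=-1.70917 |R|=0.27488 →hi
  mid=-2.43756 |R|=0.59041 →hi
  mid=-2.80176 |R|=1.02511 →lo
  mid=-2.61966 |R|=0.77768 →hi
  mid=-2.71071 |R|=0.89325 →hi
  mid=-2.75624 |R|=0.95707 →hi
  mid=-2.77900 |R|=0.99055 →hi
  ...
  [-2.78540,-2.78522] ⇒ x*=-2.7853
Stable set (-2.7853, 0).

(-2.7853,0); λ=-4 ⇒ h* = 0.6963.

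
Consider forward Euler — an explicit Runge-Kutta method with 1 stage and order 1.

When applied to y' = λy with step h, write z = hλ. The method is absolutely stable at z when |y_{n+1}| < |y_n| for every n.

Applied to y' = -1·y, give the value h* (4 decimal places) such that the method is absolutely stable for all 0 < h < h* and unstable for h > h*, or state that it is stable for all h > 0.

(-2.0000,0); λ=-1 ⇒ h* = 2.0000.

On y'=λy, z=hλ:
  order 1, 1-stage ⇒ R(z)=1+z
  (e.g. R(-0.73)=0.27000, |R|=0.27000)

Boundary: |R(x)|=1, x<0.
x=-0.73: |R|=0.2700
|R(-1.25)|=0.2500 |R(-1.12)|=0.1200 |R(-0.95)|=0.0500
Bisect:
  x_lo=-2.5627 |R|=1.5627  x_hi=-0.3235 |R|=0.6765
  mid=-1.44309 |R|=0.44309 →hi
  mid=-2.00288 |R|=1.00288 →lo
  mid=-1.72298 |R|=0.72298 →hi
  mid=-1.86293 |R|=0.86293 →hi
  mid=-1.93290 |R|=0.93290 →hi
  mid=-1.96789 |R|=0.96789 →hi
  mid=-1.98538 |R|=0.98538 →hi
  mid=-1.99413 |R|=0.99413 →hi
  mid=-1.99850 |R|=0.99850 →hi
  ...
  [-2.00001,-1.99987] ⇒ x*=-2.0000
Stable set (-2.0000, 0).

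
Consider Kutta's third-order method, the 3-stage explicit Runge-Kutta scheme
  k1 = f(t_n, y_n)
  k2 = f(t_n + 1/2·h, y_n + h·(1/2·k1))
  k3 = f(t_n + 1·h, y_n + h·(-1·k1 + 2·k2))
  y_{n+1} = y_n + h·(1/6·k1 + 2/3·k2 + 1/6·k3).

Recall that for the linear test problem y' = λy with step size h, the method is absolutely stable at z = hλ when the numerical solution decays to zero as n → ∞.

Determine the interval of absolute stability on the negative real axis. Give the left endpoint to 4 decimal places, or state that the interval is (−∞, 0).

With y'=λy (z=hλ):
  order 3, 3-stage ⇒ R(z)=1+z+z^2/2+z^3/6
  (e.g. R(-1.09)=0.28821, |R|=0.28821)

Find x<0 with |R(x)|<1.
x=-1.09: |R|=0.2882
|R(-1.95)|=0.2846 |R(-1.93)|=0.2657 |R(-1.64)|=0.0304
Bisect:
  x_lo=-2.8177 |R|=1.5765  x_hi=-0.1428 |R|=0.8669
  mid=-1.48027 |R|=0.07473 →hi
  mid=-2.14900 |R|=0.49399 →hi
  mid=-2.48336 |R|=0.95234 →hi
  mid=-2.65055 |R|=1.24137 →lo
  mid=-2.56695 |R|=1.09138 →lo
  mid=-2.52516 |R|=1.02053 →lo
  mid=-2.50426 |R|=0.98611 →hi
  mid=-2.51471 |R|=1.00323 →lo
  mid=-2.50949 |R|=0.99465 →hi
  mid=-2.51210 |R|=0.99894 →hi
  ...
  [-2.51275,-2.51259] ⇒ x*=-2.5127
Interval (-2.5127, 0).

(-2.5127, 0).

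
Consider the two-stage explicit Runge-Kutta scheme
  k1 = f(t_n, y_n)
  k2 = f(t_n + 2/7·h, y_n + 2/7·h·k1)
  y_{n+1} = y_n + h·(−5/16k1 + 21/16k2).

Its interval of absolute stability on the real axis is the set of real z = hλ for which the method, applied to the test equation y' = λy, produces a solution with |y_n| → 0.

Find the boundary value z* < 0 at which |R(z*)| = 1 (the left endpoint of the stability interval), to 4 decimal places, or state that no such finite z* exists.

left endpoint -2.6667.

Set f=λy, z=hλ:
  k1=λy_n ⇒ h·k1=z·y_n;  k2=λ(1+2/7z)y_n ⇒ h·k2=z(1+2/7z)y_n
  y_{n+1}/y_n = 1 − 5/16z + 21/16z(1+2/7z) = 1 + z + 3/8z²
  Hence R(z) = 1 + z + 3/8z².

Find x<0 with |R(x)|<1.
x=-1.01: |R|=0.3725
R=1: x+3/8x²=0 ⇒ x=−8/3=-2.6667; min R=1−1/(4·3/8)=0.3333>−1
Confirm numerically:
  x=-2.646: |R|=0.97949 <1
  x=-1.950: |R|=0.47594 <1
  x=-1.683: |R|=0.37918 <1
  x=-1.208: |R|=0.33922 <1
  x=-3.002: |R|=1.37750 >1
  x=-2.885: |R|=1.23621 >1
  x=-2.882: |R|=1.23272 >1
Interval (-2.6667, 0).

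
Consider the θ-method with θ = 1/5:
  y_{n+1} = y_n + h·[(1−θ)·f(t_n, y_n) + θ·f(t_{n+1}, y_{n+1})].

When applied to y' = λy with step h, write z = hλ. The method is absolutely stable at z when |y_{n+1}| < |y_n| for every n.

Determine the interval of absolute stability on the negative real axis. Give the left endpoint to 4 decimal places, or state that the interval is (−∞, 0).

z∈(-3.3333,0).

Test eqn y'=λy, z=hλ:
  y_{n+1} = y_n + z·[4/5·y_n + 1/5·y_{n+1}] ⇒ (1 − 1/5z)y_{n+1} = (1 + 4/5z)y_n
  R(z) = (1 + 4/5z)/(1 − 1/5z).

Boundary: |R(x)|=1, x<0.
x=-1.5: |R|=0.1538
R=−1: 1+4/5x = −1+1/5x ⇒ -3/5x=2 ⇒ x=2/(-3/5)=-3.3333
Confirm numerically:
  x=-2.851: |R|=0.81569 <1
  x=-2.546: |R|=0.68699 <1
  x=-1.851: |R|=0.35090 <1
  x=-3.915: |R|=1.19574 >1
  x=-3.830: |R|=1.16874 >1
  x=-3.522: |R|=1.06642 >1
Interval (-3.3333, 0).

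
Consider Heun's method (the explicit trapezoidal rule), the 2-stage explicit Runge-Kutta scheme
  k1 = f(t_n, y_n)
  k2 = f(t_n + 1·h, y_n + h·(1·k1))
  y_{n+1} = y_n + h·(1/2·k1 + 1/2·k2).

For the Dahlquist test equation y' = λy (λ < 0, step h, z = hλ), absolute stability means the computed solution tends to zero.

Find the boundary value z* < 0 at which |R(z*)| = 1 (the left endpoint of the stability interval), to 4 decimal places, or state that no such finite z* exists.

Test eqn y'=λy, z=hλ:
  order 2, 2-stage ⇒ R(z)=1+z+z^2/2
  (e.g. R(-1.78)=0.80420, |R|=0.80420)

Need |R(x)|<1, x<0.
x=-1.78: |R|=0.8042
|R(-2.39)|=1.4661 |R(-1.36)|=0.5648 |R(-1.3)|=0.5450
Bisect:
  x_lo=-2.4720 |R|=1.5833  x_hi=-0.0619 |R|=0.9400
  mid=-1.26692 |R|=0.53562 →hi
  mid=-1.86944 |R|=0.87796 →hi
  mid=-2.17070 |R|=1.18527 →lo
  mid=-2.02007 |R|=1.02027 →lo
  mid=-1.94475 |R|=0.94628 →hi
  mid=-1.98241 |R|=0.98257 →hi
  mid=-2.00124 |R|=1.00124 →lo
  mid=-1.99183 |R|=0.99186 →hi
  ...
  [-2.00006,-1.99992] ⇒ x*=-2.0000
Stable set (-2.0000, 0).

left endpoint -2.0000.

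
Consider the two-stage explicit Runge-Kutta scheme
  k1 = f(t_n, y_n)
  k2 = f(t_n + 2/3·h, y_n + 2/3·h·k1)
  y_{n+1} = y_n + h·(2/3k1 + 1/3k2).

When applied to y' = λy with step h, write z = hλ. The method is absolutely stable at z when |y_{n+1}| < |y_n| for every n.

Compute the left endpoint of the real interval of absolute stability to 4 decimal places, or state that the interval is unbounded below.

On y'=λy, z=hλ:
  k1=λy_n ⇒ h·k1=z·y_n;  k2=λ(1+2/3z)y_n ⇒ h·k2=z(1+2/3z)y_n
  y_{n+1}/y_n = 1 + 2/3z + 1/3z(1+2/3z) = 1 + z + 2/9z²
  Hence R(z) = 1 + z + 2/9z².

Boundary: |R(x)|=1, x<0.
x=-1.17: |R|=0.1342
R=1: x+2/9x²=0 ⇒ x=−9/2=-4.5000; min R=1−1/(4·2/9)=-0.1250>−1
Confirm numerically:
  x=-3.644: |R|=0.30683 <1
  x=-3.345: |R|=0.14145 <1
  x=-1.915: |R|=0.10006 <1
  x=-1.892: |R|=0.09652 <1
  x=-4.814: |R|=1.33591 >1
  x=-4.772: |R|=1.28844 >1
So |R|<1 on (-4.5000, 0).

left endpoint -4.5000.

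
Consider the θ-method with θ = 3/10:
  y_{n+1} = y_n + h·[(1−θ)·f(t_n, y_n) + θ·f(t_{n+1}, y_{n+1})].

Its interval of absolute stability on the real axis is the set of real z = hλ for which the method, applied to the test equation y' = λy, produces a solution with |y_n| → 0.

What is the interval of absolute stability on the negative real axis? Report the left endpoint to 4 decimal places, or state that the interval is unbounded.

With y'=λy (z=hλ):
  y_{n+1} = y_n + z·[7/10·y_n + 3/10·y_{n+1}] ⇒ (1 − 3/10z)y_{n+1} = (1 + 7/10z)y_n
  so R(z) = (1 + 7/10z)/(1 − 3/10z).

Boundary: |R(x)|=1, x<0.
x=-1.24: |R|=0.0962
R=−1: 1+7/10x = −1+3/10x ⇒ -2/5x=2 ⇒ x=2/(-2/5)=-5.0000
Confirm numerically:
  x=-4.443: |R|=0.90450 <1
  x=-2.621: |R|=0.46728 <1
  x=-2.121: |R|=0.29622 <1
  x=-5.559: |R|=1.08382 >1
  x=-5.494: |R|=1.07462 >1
Interval (-5.0000, 0).

(-5.0000, 0).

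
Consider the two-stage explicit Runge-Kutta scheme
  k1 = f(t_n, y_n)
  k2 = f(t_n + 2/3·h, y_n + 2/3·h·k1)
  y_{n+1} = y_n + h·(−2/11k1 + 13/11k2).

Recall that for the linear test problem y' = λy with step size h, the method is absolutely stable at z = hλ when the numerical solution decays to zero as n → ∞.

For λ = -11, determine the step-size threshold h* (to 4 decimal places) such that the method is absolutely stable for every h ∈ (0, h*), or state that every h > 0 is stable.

Test eqn y'=λy, z=hλ:
  k1=λy_n ⇒ h·k1=z·y_n;  k2=λ(1+2/3z)y_n ⇒ h·k2=z(1+2/3z)y_n
  y_{n+1}/y_n = 1 − 2/11z + 13/11z(1+2/3z) = 1 + z + 26/33z²
  Hence R(z) = 1 + z + 26/33z².

Need |R(x)|<1, x<0.
x=-0.97: |R|=0.7713
R=1: x+26/33x²=0 ⇒ x=−33/26=-1.2692; min R=1−1/(4·26/33)=0.6827>−1
Confirm numerically:
  x=-1.186: |R|=0.92223 <1
  x=-1.085: |R|=0.84251 <1
  x=-1.060: |R|=0.82526 <1
  x=-0.637: |R|=0.68270 <1
  x=-1.773: |R|=1.70372 >1
  x=-1.576: |R|=1.38091 >1
  x=-1.301: |R|=1.03256 >1
So |R|<1 on (-1.2692, 0).

(-1.2692,0); λ=-11 ⇒ h* = (33/26)/11 = 0.1154.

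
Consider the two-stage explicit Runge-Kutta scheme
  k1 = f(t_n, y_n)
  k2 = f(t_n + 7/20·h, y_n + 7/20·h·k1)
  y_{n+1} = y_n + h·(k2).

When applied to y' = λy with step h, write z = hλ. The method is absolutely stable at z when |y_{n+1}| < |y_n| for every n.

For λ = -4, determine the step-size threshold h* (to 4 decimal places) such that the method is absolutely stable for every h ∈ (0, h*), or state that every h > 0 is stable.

Test eqn y'=λy, z=hλ:
  k1=λy_n ⇒ h·k1=z·y_n;  k2=λ(1+7/20z)y_n ⇒ h·k2=z(1+7/20z)y_n
  y_{n+1}/y_n = 1 + z(1+7/20z) = 1 + z + 7/20z²
  ⇒ R(z) = 1 + z + 7/20z².

Need |R(x)|<1, x<0.
x=-0.72: |R|=0.4614
R=1: x+7/20x²=0 ⇒ x=−20/7=-2.8571; min R=1−1/(4·7/20)=0.2857>−1
Confirm numerically:
  x=-2.567: |R|=0.73932 <1
  x=-2.018: |R|=0.40731 <1
  x=-1.432: |R|=0.28572 <1
  x=-3.213: |R|=1.40018 >1
  x=-3.119: |R|=1.28586 >1
So |R|<1 on (-2.8571, 0).

(-2.8571,0); λ=-4 ⇒ h* = (20/7)/4 = 0.7143.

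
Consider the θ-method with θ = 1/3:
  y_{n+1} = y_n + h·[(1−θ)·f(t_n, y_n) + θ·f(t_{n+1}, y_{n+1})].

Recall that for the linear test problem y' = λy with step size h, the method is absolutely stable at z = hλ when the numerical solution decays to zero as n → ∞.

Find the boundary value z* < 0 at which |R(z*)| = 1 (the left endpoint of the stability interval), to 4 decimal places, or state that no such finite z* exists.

With y'=λy (z=hλ):
  y_{n+1} = y_n + z·[2/3·y_n + 1/3·y_{n+1}] ⇒ (1 − 1/3z)y_{n+1} = (1 + 2/3z)y_n
  Hence R(z) = (1 + 2/3z)/(1 − 1/3z).

Find x<0 with |R(x)|<1.
x=-1.67: |R|=0.0728
R=−1: 1+2/3x = −1+1/3x ⇒ -1/3x=2 ⇒ x=2/(-1/3)=-6.0000
Confirm numerically:
  x=-3.939: |R|=0.70298 <1
  x=-3.483: |R|=0.61175 <1
  x=-2.621: |R|=0.39886 <1
  x=-6.470: |R|=1.04963 >1
  x=-6.371: |R|=1.03959 >1
  x=-6.113: |R|=1.01240 >1
So |R|<1 on (-6.0000, 0).

z* = -6.0000.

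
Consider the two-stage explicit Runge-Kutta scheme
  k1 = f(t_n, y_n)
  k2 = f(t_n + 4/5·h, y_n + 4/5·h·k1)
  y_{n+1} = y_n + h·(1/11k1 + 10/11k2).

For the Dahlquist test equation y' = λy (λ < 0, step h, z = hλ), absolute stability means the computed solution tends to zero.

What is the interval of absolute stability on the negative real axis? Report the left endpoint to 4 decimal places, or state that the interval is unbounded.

With y'=λy (z=hλ):
  k1=λy_n ⇒ h·k1=z·y_n;  k2=λ(1+4/5z)y_n ⇒ h·k2=z(1+4/5z)y_n
  y_{n+1}/y_n = 1 + 1/11z + 10/11z(1+4/5z) = 1 + z + 8/11z²
  Hence R(z) = 1 + z + 8/11z².

Find x<0 with |R(x)|<1.
x=-0.61: |R|=0.6606
R=1: x+8/11x²=0 ⇒ x=−11/8=-1.3750; min R=1−1/(4·8/11)=0.6562>−1
Confirm numerically:
  x=-1.199: |R|=0.84653 <1
  x=-0.883: |R|=0.68405 <1
  x=-0.662: |R|=0.65672 <1
  x=-1.696: |R|=1.39594 >1
  x=-1.542: |R|=1.18728 >1
  x=-1.489: |R|=1.12345 >1
Interval (-1.3750, 0).

z∈(-1.3750,0).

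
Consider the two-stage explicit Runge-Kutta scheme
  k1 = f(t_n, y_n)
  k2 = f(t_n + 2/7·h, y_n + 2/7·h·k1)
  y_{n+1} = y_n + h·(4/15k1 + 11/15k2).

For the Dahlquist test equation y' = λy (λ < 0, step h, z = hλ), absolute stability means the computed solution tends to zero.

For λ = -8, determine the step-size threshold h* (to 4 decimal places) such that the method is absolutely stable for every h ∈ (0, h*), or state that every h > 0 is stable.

Test eqn y'=λy, z=hλ:
  k1=λy_n ⇒ h·k1=z·y_n;  k2=λ(1+2/7z)y_n ⇒ h·k2=z(1+2/7z)y_n
  y_{n+1}/y_n = 1 + 4/15z + 11/15z(1+2/7z) = 1 + z + 22/105z²
  ⇒ R(z) = 1 + z + 22/105z².

Boundary: |R(x)|=1, x<0.
x=-0.81: |R|=0.3275
R=1: x+22/105x²=0 ⇒ x=−105/22=-4.7727; min R=1−1/(4·22/105)=-0.1932>−1
Confirm numerically:
  x=-4.697: |R|=0.92547 <1
  x=-3.790: |R|=0.21962 <1
  x=-3.778: |R|=0.21259 <1
  x=-2.570: |R|=0.18612 <1
  x=-5.330: |R|=1.62234 >1
  x=-5.317: |R|=1.60634 >1
  x=-4.837: |R|=1.06514 >1
So |R|<1 on (-4.7727, 0).

(-4.7727,0); λ=-8 ⇒ h* = (105/22)/8 = 0.5966.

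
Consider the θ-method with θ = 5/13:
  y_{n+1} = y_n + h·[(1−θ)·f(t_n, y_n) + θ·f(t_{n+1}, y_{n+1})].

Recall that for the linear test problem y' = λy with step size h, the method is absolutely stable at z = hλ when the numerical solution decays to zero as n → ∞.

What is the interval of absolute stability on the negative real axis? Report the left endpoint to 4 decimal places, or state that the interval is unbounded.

On y'=λy, z=hλ:
  y_{n+1} = y_n + z·[8/13·y_n + 5/13·y_{n+1}] ⇒ (1 − 5/13z)y_{n+1} = (1 + 8/13z)y_n
  Hence R(z) = (1 + 8/13z)/(1 − 5/13z).

Boundary: |R(x)|=1, x<0.
x=-0.92: |R|=0.3205
R=−1: 1+8/13x = −1+5/13x ⇒ -3/13x=2 ⇒ x=2/(-3/13)=-8.6667
Confirm numerically:
  x=-8.064: |R|=0.96609 <1
  x=-7.798: |R|=0.94987 <1
  x=-7.360: |R|=0.92129 <1
  x=-4.025: |R|=0.57962 <1
  x=-9.101: |R|=1.02227 >1
  x=-8.879: |R|=1.01110 >1
So |R|<1 on (-8.6667, 0).

z∈(-8.6667,0).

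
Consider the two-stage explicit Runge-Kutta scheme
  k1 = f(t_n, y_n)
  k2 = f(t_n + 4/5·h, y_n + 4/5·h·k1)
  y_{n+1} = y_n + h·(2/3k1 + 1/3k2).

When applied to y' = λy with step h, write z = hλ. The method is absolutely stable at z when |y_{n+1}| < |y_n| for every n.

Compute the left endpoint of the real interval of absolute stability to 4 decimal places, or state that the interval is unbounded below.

Set f=λy, z=hλ:
  k1=λy_n ⇒ h·k1=z·y_n;  k2=λ(1+4/5z)y_n ⇒ h·k2=z(1+4/5z)y_n
  y_{n+1}/y_n = 1 + 2/3z + 1/3z(1+4/5z) = 1 + z + 4/15z²
  ⇒ R(z) = 1 + z + 4/15z².

Boundary: |R(x)|=1, x<0.
x=-1.24: |R|=0.1700
R=1: x+4/15x²=0 ⇒ x=−15/4=-3.7500; min R=1−1/(4·4/15)=0.0625>−1
Confirm numerically:
  x=-2.847: |R|=0.31444 <1
  x=-2.365: |R|=0.12653 <1
  x=-1.825: |R|=0.06317 <1
  x=-1.572: |R|=0.08698 <1
  x=-4.270: |R|=1.59211 >1
  x=-3.837: |R|=1.08902 >1
  x=-3.826: |R|=1.07754 >1
So |R|<1 on (-3.7500, 0).

left endpoint -3.7500.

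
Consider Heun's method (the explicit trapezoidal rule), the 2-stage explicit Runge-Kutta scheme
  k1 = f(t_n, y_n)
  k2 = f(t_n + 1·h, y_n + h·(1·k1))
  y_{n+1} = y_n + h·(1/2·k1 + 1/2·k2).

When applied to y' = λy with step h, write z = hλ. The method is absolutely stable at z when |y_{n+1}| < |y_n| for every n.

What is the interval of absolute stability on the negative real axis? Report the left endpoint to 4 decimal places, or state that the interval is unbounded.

(-2.0000, 0).

On y'=λy, z=hλ:
  order 2, 2-stage ⇒ R(z)=1+z+z^2/2
  (e.g. R(-1.31)=0.54805, |R|=0.54805)

Find x<0 with |R(x)|<1.
x=-1.31: |R|=0.5481
|R(-1.8)|=0.8200 |R(-1.59)|=0.6741 |R(-1.01)|=0.5000
Bisect:
  x_lo=-2.8667 |R|=2.2423  x_hi=-0.3629 |R|=0.7030
  mid=-1.61481 |R|=0.68899 →hi
  mid=-2.24076 |R|=1.26975 →lo
  mid=-1.92779 |R|=0.93039 →hi
  mid=-2.08427 |R|=1.08783 →lo
  mid=-2.00603 |R|=1.00605 →lo
  mid=-1.96691 |R|=0.96746 →hi
  mid=-1.98647 |R|=0.98656 →hi
  ...
  [-2.00007,-1.99992] ⇒ x*=-2.0000
Stable set (-2.0000, 0).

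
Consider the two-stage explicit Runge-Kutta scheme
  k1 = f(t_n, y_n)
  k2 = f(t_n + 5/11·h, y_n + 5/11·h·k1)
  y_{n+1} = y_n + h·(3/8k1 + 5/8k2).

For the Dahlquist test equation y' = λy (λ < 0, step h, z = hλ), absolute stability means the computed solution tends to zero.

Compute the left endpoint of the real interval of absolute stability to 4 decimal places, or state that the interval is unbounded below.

z* = -3.5200.

Set f=λy, z=hλ:
  k1=λy_n ⇒ h·k1=z·y_n;  k2=λ(1+5/11z)y_n ⇒ h·k2=z(1+5/11z)y_n
  y_{n+1}/y_n = 1 + 3/8z + 5/8z(1+5/11z) = 1 + z + 25/88z²
  ⇒ R(z) = 1 + z + 25/88z².

Boundary: |R(x)|=1, x<0.
x=-0.62: |R|=0.4892
R=1: x+25/88x²=0 ⇒ x=−88/25=-3.5200; min R=1−1/(4·25/88)=0.1200>−1
Confirm numerically:
  x=-3.475: |R|=0.95558 <1
  x=-2.671: |R|=0.35577 <1
  x=-1.625: |R|=0.12518 <1
  x=-3.858: |R|=1.37046 >1
  x=-3.811: |R|=1.31506 >1
So |R|<1 on (-3.5200, 0).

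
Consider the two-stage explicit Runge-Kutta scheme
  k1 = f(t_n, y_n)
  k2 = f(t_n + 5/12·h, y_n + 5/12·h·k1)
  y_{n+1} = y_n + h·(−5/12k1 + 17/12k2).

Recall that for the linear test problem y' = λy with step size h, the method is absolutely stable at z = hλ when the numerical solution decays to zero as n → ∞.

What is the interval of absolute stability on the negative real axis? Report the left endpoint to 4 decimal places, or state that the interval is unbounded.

(-1.6941, 0).

Set f=λy, z=hλ:
  k1=λy_n ⇒ h·k1=z·y_n;  k2=λ(1+5/12z)y_n ⇒ h·k2=z(1+5/12z)y_n
  y_{n+1}/y_n = 1 − 5/12z + 17/12z(1+5/12z) = 1 + z + 85/144z²
  R(z) = 1 + z + 85/144z².

Find x<0 with |R(x)|<1.
x=-0.89: |R|=0.5776
R=1: x+85/144x²=0 ⇒ x=−144/85=-1.6941; min R=1−1/(4·85/144)=0.5765>−1
Confirm numerically:
  x=-1.429: |R|=0.77637 <1
  x=-1.331: |R|=0.71471 <1
  x=-1.071: |R|=0.60607 <1
  x=-0.721: |R|=0.58585 <1
  x=-1.964: |R|=1.31288 >1
  x=-1.885: |R|=1.21239 >1
  x=-1.867: |R|=1.19052 >1
Stable set (-1.6941, 0).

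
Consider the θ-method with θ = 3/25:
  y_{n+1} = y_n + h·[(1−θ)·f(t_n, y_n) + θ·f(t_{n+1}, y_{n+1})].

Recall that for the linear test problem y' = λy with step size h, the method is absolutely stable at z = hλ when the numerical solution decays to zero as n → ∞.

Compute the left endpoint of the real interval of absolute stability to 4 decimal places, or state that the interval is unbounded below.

left endpoint -2.6316.

Test eqn y'=λy, z=hλ:
  y_{n+1} = y_n + z·[22/25·y_n + 3/25·y_{n+1}] ⇒ (1 − 3/25z)y_{n+1} = (1 + 22/25z)y_n
  R(z) = (1 + 22/25z)/(1 − 3/25z).

Solve |R(x)|<1 on ℝ⁻.
x=-1.36: |R|=0.1692
R=−1: 1+22/25x = −1+3/25x ⇒ -19/25x=2 ⇒ x=2/(-19/25)=-2.6316
Confirm numerically:
  x=-2.549: |R|=0.95194 <1
  x=-2.493: |R|=0.91893 <1
  x=-1.671: |R|=0.39190 <1
  x=-1.234: |R|=0.07484 <1
  x=-3.224: |R|=1.32464 >1
  x=-2.919: |R|=1.16177 >1
So |R|<1 on (-2.6316, 0).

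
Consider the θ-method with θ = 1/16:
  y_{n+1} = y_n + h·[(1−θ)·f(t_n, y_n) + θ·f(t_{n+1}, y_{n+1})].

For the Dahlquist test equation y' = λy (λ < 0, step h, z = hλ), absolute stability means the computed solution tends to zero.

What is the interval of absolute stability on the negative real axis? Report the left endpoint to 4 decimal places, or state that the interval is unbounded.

With y'=λy (z=hλ):
  y_{n+1} = y_n + z·[15/16·y_n + 1/16·y_{n+1}] ⇒ (1 − 1/16z)y_{n+1} = (1 + 15/16z)y_n
  ⇒ R(z) = (1 + 15/16z)/(1 − 1/16z).

Need |R(x)|<1, x<0.
x=-1.07: |R|=0.0029
R=−1: 1+15/16x = −1+1/16x ⇒ -7/8x=2 ⇒ x=2/(-7/8)=-2.2857
Confirm numerically:
  x=-2.194: |R|=0.92943 <1
  x=-1.547: |R|=0.41061 <1
  x=-1.447: |R|=0.32699 <1
  x=-2.746: |R|=1.34375 >1
  x=-2.725: |R|=1.32844 >1
  x=-2.353: |R|=1.05133 >1
Stable set (-2.2857, 0).

z∈(-2.2857,0).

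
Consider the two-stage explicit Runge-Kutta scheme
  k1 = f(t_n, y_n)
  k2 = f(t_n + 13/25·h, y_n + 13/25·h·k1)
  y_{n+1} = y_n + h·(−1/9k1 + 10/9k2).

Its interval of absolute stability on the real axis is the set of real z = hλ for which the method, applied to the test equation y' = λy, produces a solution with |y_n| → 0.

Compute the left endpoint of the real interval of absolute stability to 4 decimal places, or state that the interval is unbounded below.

Set f=λy, z=hλ:
  k1=λy_n ⇒ h·k1=z·y_n;  k2=λ(1+13/25z)y_n ⇒ h·k2=z(1+13/25z)y_n
  y_{n+1}/y_n = 1 − 1/9z + 10/9z(1+13/25z) = 1 + z + 26/45z²
  so R(z) = 1 + z + 26/45z².

Solve |R(x)|<1 on ℝ⁻.
x=-1.78: |R|=1.0506
R=1: x+26/45x²=0 ⇒ x=−45/26=-1.7308; min R=1−1/(4·26/45)=0.5673>−1
Confirm numerically:
  x=-1.523: |R|=0.81717 <1
  x=-1.485: |R|=0.78913 <1
  x=-1.325: |R|=0.68936 <1
  x=-2.267: |R|=1.70237 >1
  x=-1.997: |R|=1.30718 >1
  x=-1.861: |R|=1.14003 >1
So |R|<1 on (-1.7308, 0).

left endpoint -1.7308.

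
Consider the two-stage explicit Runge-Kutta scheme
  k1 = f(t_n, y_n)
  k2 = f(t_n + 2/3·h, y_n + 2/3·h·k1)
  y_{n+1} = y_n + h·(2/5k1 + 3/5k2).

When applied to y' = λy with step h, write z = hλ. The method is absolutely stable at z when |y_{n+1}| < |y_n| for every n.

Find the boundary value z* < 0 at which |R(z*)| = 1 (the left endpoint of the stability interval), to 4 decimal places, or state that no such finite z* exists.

left endpoint -2.5000.

On y'=λy, z=hλ:
  k1=λy_n ⇒ h·k1=z·y_n;  k2=λ(1+2/3z)y_n ⇒ h·k2=z(1+2/3z)y_n
  y_{n+1}/y_n = 1 + 2/5z + 3/5z(1+2/3z) = 1 + z + 2/5z²
  so R(z) = 1 + z + 2/5z².

Find x<0 with |R(x)|<1.
x=-1.73: |R|=0.4672
R=1: x+2/5x²=0 ⇒ x=−5/2=-2.5000; min R=1−1/(4·2/5)=0.3750>−1
Confirm numerically:
  x=-2.134: |R|=0.68758 <1
  x=-1.819: |R|=0.50450 <1
  x=-1.612: |R|=0.42742 <1
  x=-1.452: |R|=0.39132 <1
  x=-3.028: |R|=1.63951 >1
  x=-2.914: |R|=1.48256 >1
Interval (-2.5000, 0).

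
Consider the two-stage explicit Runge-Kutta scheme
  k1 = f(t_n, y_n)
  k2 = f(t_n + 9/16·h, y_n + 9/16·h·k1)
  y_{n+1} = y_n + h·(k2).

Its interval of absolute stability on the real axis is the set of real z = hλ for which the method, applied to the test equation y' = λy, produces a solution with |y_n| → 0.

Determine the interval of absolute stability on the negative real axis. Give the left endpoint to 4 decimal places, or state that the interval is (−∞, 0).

z∈(-1.7778,0).

With y'=λy (z=hλ):
  k1=λy_n ⇒ h·k1=z·y_n;  k2=λ(1+9/16z)y_n ⇒ h·k2=z(1+9/16z)y_n
  y_{n+1}/y_n = 1 + z(1+9/16z) = 1 + z + 9/16z²
  ⇒ R(z) = 1 + z + 9/16z².

Solve |R(x)|<1 on ℝ⁻.
x=-1.33: |R|=0.6650
R=1: x+9/16x²=0 ⇒ x=−16/9=-1.7778; min R=1−1/(4·9/16)=0.5556>−1
Confirm numerically:
  x=-1.431: |R|=0.72087 <1
  x=-1.229: |R|=0.62062 <1
  x=-0.993: |R|=0.56165 <1
  x=-2.103: |R|=1.38472 >1
  x=-1.924: |R|=1.15825 >1
  x=-1.827: |R|=1.05059 >1
So |R|<1 on (-1.7778, 0).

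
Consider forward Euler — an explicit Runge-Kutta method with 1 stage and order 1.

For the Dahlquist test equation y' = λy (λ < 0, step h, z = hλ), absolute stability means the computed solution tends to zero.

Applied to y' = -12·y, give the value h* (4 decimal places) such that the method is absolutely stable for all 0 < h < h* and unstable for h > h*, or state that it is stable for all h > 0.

Test eqn y'=λy, z=hλ:
  order 1, 1-stage ⇒ R(z)=1+z
  (e.g. R(-1.61)=-0.61000, |R|=0.61000)

Find x<0 with |R(x)|<1.
x=-1.61: |R|=0.6100
|R(-1.61)|=0.6100 |R(-1.12)|=0.1200 |R(-1.09)|=0.0900
Bisect:
  x_lo=-2.8995 |R|=1.8995  x_hi=-0.3752 |R|=0.6248
  mid=-1.63735 |R|=0.63735 →hi
  mid=-2.26843 |R|=1.26843 →lo
  mid=-1.95289 |R|=0.95289 →hi
  mid=-2.11066 |R|=1.11066 →lo
  mid=-2.03178 |R|=1.03178 →lo
  mid=-1.99233 |R|=0.99233 →hi
  mid=-2.01205 |R|=1.01205 →lo
  mid=-2.00219 |R|=1.00219 →lo
  ...
  [-2.00004,-1.99988] ⇒ x*=-2.0000
So |R|<1 on (-2.0000, 0).

(-2.0000,0); λ=-12 ⇒ h* = 0.1667.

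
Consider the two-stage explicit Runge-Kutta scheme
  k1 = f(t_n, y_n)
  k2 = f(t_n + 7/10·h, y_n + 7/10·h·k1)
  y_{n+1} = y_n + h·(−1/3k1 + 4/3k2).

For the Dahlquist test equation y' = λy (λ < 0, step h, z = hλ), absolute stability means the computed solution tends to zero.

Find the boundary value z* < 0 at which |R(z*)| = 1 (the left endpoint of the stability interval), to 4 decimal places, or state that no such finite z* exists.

z* = -1.0714.

Test eqn y'=λy, z=hλ:
  k1=λy_n ⇒ h·k1=z·y_n;  k2=λ(1+7/10z)y_n ⇒ h·k2=z(1+7/10z)y_n
  y_{n+1}/y_n = 1 − 1/3z + 4/3z(1+7/10z) = 1 + z + 14/15z²
  R(z) = 1 + z + 14/15z².

Solve |R(x)|<1 on ℝ⁻.
x=-1.52: |R|=1.6364
R=1: x+14/15x²=0 ⇒ x=−15/14=-1.0714; min R=1−1/(4·14/15)=0.7321>−1
Confirm numerically:
  x=-0.972: |R|=0.90980 <1
  x=-0.951: |R|=0.89311 <1
  x=-0.817: |R|=0.80599 <1
  x=-1.489: |R|=1.58031 >1
  x=-1.254: |R|=1.21368 >1
  x=-1.242: |R|=1.19773 >1
Stable set (-1.0714, 0).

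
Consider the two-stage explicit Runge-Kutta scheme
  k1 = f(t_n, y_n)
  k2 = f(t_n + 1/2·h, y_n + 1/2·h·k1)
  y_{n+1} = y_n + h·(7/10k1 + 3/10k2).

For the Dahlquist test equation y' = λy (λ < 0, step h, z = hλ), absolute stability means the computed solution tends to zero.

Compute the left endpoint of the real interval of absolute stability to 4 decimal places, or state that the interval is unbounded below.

z* = -6.6667.

Test eqn y'=λy, z=hλ:
  k1=λy_n ⇒ h·k1=z·y_n;  k2=λ(1+1/2z)y_n ⇒ h·k2=z(1+1/2z)y_n
  y_{n+1}/y_n = 1 + 7/10z + 3/10z(1+1/2z) = 1 + z + 3/20z²
  so R(z) = 1 + z + 3/20z².

Need |R(x)|<1, x<0.
x=-0.56: |R|=0.4870
R=1: x+3/20x²=0 ⇒ x=−20/3=-6.6667; min R=1−1/(4·3/20)=-0.6667>−1
Confirm numerically:
  x=-6.036: |R|=0.42899 <1
  x=-5.616: |R|=0.11492 <1
  x=-4.413: |R|=0.49181 <1
  x=-3.905: |R|=0.61765 <1
  x=-7.090: |R|=1.45021 >1
  x=-6.703: |R|=1.03653 >1
So |R|<1 on (-6.6667, 0).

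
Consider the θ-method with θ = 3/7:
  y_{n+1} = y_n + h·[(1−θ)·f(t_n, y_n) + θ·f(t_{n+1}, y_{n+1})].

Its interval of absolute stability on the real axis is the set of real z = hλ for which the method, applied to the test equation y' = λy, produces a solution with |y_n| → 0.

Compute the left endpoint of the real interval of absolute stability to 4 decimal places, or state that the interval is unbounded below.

With y'=λy (z=hλ):
  y_{n+1} = y_n + z·[4/7·y_n + 3/7·y_{n+1}] ⇒ (1 − 3/7z)y_{n+1} = (1 + 4/7z)y_n
  ⇒ R(z) = (1 + 4/7z)/(1 − 3/7z).

Find x<0 with |R(x)|<1.
x=-0.31: |R|=0.7264
R=−1: 1+4/7x = −1+3/7x ⇒ -1/7x=2 ⇒ x=2/(-1/7)=-14.0000
Confirm numerically:
  x=-13.545: |R|=0.99045 <1
  x=-13.298: |R|=0.98503 <1
  x=-10.357: |R|=0.90431 <1
  x=-14.308: |R|=1.00617 >1
  x=-14.208: |R|=1.00419 >1
So |R|<1 on (-14.0000, 0).

z* = -14.0000.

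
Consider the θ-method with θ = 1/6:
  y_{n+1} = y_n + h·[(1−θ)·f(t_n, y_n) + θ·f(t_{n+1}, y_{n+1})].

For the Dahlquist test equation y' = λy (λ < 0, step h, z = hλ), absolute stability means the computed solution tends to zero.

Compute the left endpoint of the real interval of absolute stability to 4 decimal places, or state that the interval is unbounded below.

z* = -3.0000.

Test eqn y'=λy, z=hλ:
  y_{n+1} = y_n + z·[5/6·y_n + 1/6·y_{n+1}] ⇒ (1 − 1/6z)y_{n+1} = (1 + 5/6z)y_n
  ⇒ R(z) = (1 + 5/6z)/(1 − 1/6z).

Find x<0 with |R(x)|<1.
x=-1.74: |R|=0.3488
R=−1: 1+5/6x = −1+1/6x ⇒ -2/3x=2 ⇒ x=2/(-2/3)=-3.0000
Confirm numerically:
  x=-2.501: |R|=0.76520 <1
  x=-2.423: |R|=0.72599 <1
  x=-2.314: |R|=0.66995 <1
  x=-3.571: |R|=1.23864 >1
  x=-3.422: |R|=1.17916 >1
  x=-3.098: |R|=1.04309 >1
Stable set (-3.0000, 0).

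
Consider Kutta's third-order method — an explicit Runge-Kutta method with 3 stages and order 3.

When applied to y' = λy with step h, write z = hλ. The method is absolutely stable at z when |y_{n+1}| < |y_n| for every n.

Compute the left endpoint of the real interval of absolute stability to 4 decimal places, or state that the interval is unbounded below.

z* = -2.5127.

Set f=λy, z=hλ:
  order 3, 3-stage ⇒ R(z)=1+z+z^2/2+z^3/6
  (e.g. R(-1.39)=0.12845, |R|=0.12845)

Solve |R(x)|<1 on ℝ⁻.
x=-1.39: |R|=0.1284
|R(-2.59)|=1.1316 |R(-2.19)|=0.5425 |R(-1.23)|=0.2163
Bisect:
  x_lo=-3.2850 |R|=2.7975  x_hi=-0.2012 |R|=0.8177
  mid=-1.74311 |R|=0.10661 →hi
  mid=-2.51405 |R|=1.00214 →lo
  mid=-2.12858 |R|=0.47053 →hi
  mid=-2.32131 |R|=0.71179 →hi
  mid=-2.41768 |R|=0.85038 →hi
  mid=-2.46586 |R|=0.92456 →hi
  mid=-2.48995 |R|=0.96292 →hi
  mid=-2.50200 |R|=0.98242 →hi
  ...
  [-2.51292,-2.51273] ⇒ x*=-2.5127
Interval (-2.5127, 0).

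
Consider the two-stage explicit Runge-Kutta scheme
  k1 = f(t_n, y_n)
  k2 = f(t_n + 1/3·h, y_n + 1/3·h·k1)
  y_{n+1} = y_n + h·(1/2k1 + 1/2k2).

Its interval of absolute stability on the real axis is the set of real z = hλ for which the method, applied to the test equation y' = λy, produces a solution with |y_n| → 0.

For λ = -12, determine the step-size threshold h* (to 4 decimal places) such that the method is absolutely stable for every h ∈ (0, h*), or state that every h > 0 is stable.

(-6.0000,0); λ=-12 ⇒ h* = (6)/12 = 0.5000.

With y'=λy (z=hλ):
  k1=λy_n ⇒ h·k1=z·y_n;  k2=λ(1+1/3z)y_n ⇒ h·k2=z(1+1/3z)y_n
  y_{n+1}/y_n = 1 + 1/2z + 1/2z(1+1/3z) = 1 + z + 1/6z²
  Hence R(z) = 1 + z + 1/6z².

Solve |R(x)|<1 on ℝ⁻.
x=-0.5: |R|=0.5417
R=1: x+1/6x²=0 ⇒ x=−6=-6.0000; min R=1−1/(4·1/6)=-0.5000>−1
Confirm numerically:
  x=-4.683: |R|=0.02792 <1
  x=-4.587: |R|=0.08024 <1
  x=-4.302: |R|=0.21747 <1
  x=-2.923: |R|=0.49901 <1
  x=-6.284: |R|=1.29744 >1
  x=-6.115: |R|=1.11720 >1
Stable set (-6.0000, 0).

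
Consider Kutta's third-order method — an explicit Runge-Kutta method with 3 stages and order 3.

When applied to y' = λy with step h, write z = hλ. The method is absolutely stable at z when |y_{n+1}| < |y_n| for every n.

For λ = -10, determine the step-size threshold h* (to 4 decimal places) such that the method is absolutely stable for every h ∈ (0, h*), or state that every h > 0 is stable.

With y'=λy (z=hλ):
  order 3, 3-stage ⇒ R(z)=1+z+z^2/2+z^3/6
  (e.g. R(-1.41)=0.11685, |R|=0.11685)

Solve |R(x)|<1 on ℝ⁻.
x=-1.41: |R|=0.1168
|R(-2.59)|=1.1316 |R(-1.94)|=0.2751 |R(-1.05)|=0.3083
Bisect:
  x_lo=-3.3595 |R|=3.0359  x_hi=-0.1586 |R|=0.8533
  mid=-1.75906 |R|=0.11909 →hi
  mid=-2.55930 |R|=1.07820 →lo
  mid=-2.15918 |R|=0.50585 →hi
  mid=-2.35924 |R|=0.76482 →hi
  mid=-2.45927 |R|=0.91421 →hi
  mid=-2.50928 |R|=0.99432 →hi
  mid=-2.53429 |R|=1.03578 →lo
  ...
  [-2.51280,-2.51260] ⇒ x*=-2.5127
Interval (-2.5127, 0).

(-2.5127,0); λ=-10 ⇒ h* = 0.2513.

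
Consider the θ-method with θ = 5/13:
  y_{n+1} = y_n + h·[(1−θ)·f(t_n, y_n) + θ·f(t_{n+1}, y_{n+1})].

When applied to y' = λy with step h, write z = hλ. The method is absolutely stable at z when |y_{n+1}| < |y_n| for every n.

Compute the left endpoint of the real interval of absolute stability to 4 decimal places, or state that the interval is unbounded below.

left endpoint -8.6667.

On y'=λy, z=hλ:
  y_{n+1} = y_n + z·[8/13·y_n + 5/13·y_{n+1}] ⇒ (1 − 5/13z)y_{n+1} = (1 + 8/13z)y_n
  ⇒ R(z) = (1 + 8/13z)/(1 − 5/13z).

Solve |R(x)|<1 on ℝ⁻.
x=-0.47: |R|=0.6020
R=−1: 1+8/13x = −1+5/13x ⇒ -3/13x=2 ⇒ x=2/(-3/13)=-8.6667
Confirm numerically:
  x=-6.916: |R|=0.88962 <1
  x=-6.407: |R|=0.84947 <1
  x=-5.896: |R|=0.80433 <1
  x=-5.301: |R|=0.74441 <1
  x=-9.031: |R|=1.01879 >1
  x=-8.880: |R|=1.01115 >1
So |R|<1 on (-8.6667, 0).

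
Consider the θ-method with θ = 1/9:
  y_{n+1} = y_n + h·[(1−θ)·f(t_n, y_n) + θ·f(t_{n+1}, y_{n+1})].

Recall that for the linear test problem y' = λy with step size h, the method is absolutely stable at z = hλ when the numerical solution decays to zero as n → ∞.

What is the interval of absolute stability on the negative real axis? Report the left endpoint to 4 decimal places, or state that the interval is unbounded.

(-2.5714, 0).

Set f=λy, z=hλ:
  y_{n+1} = y_n + z·[8/9·y_n + 1/9·y_{n+1}] ⇒ (1 − 1/9z)y_{n+1} = (1 + 8/9z)y_n
  ⇒ R(z) = (1 + 8/9z)/(1 − 1/9z).

Solve |R(x)|<1 on ℝ⁻.
x=-1.53: |R|=0.3077
R=−1: 1+8/9x = −1+1/9x ⇒ -7/9x=2 ⇒ x=2/(-7/9)=-2.5714
Confirm numerically:
  x=-1.841: |R|=0.52836 <1
  x=-1.829: |R|=0.52008 <1
  x=-1.735: |R|=0.45459 <1
  x=-2.894: |R|=1.18984 >1
  x=-2.792: |R|=1.13094 >1
  x=-2.791: |R|=1.13035 >1
Interval (-2.5714, 0).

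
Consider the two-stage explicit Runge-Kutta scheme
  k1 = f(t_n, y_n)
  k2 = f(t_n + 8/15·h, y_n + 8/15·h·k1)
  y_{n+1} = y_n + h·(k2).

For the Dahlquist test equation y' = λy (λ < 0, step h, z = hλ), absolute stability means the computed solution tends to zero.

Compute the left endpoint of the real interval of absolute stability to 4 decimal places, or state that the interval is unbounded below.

left endpoint -1.8750.

On y'=λy, z=hλ:
  k1=λy_n ⇒ h·k1=z·y_n;  k2=λ(1+8/15z)y_n ⇒ h·k2=z(1+8/15z)y_n
  y_{n+1}/y_n = 1 + z(1+8/15z) = 1 + z + 8/15z²
  R(z) = 1 + z + 8/15z².

Find x<0 with |R(x)|<1.
x=-1.11: |R|=0.5471
R=1: x+8/15x²=0 ⇒ x=−15/8=-1.8750; min R=1−1/(4·8/15)=0.5312>−1
Confirm numerically:
  x=-1.578: |R|=0.75004 <1
  x=-1.367: |R|=0.62963 <1
  x=-1.240: |R|=0.58005 <1
  x=-1.222: |R|=0.57442 <1
  x=-2.266: |R|=1.47254 >1
  x=-2.158: |R|=1.32571 >1
  x=-1.913: |R|=1.03877 >1
So |R|<1 on (-1.8750, 0).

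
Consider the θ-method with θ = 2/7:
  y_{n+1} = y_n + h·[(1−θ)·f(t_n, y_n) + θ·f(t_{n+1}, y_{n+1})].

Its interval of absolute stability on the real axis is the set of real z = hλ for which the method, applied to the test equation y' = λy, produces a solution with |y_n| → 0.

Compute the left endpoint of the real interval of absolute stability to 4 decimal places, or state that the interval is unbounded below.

Test eqn y'=λy, z=hλ:
  y_{n+1} = y_n + z·[5/7·y_n + 2/7·y_{n+1}] ⇒ (1 − 2/7z)y_{n+1} = (1 + 5/7z)y_n
  R(z) = (1 + 5/7z)/(1 − 2/7z).

Boundary: |R(x)|=1, x<0.
x=-0.42: |R|=0.6250
R=−1: 1+5/7x = −1+2/7x ⇒ -3/7x=2 ⇒ x=2/(-3/7)=-4.6667
Confirm numerically:
  x=-4.546: |R|=0.97750 <1
  x=-4.004: |R|=0.86754 <1
  x=-3.301: |R|=0.69879 <1
  x=-5.150: |R|=1.08382 >1
  x=-4.787: |R|=1.02178 >1
  x=-4.772: |R|=1.01910 >1
So |R|<1 on (-4.6667, 0).

z* = -4.6667.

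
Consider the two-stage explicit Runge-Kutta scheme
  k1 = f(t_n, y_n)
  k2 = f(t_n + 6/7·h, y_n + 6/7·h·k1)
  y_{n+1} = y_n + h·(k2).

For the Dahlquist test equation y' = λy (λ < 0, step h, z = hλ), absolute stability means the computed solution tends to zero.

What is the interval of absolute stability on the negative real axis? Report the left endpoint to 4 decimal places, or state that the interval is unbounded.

Set f=λy, z=hλ:
  k1=λy_n ⇒ h·k1=z·y_n;  k2=λ(1+6/7z)y_n ⇒ h·k2=z(1+6/7z)y_n
  y_{n+1}/y_n = 1 + z(1+6/7z) = 1 + z + 6/7z²
  Hence R(z) = 1 + z + 6/7z².

Solve |R(x)|<1 on ℝ⁻.
x=-0.37: |R|=0.7473
R=1: x+6/7x²=0 ⇒ x=−7/6=-1.1667; min R=1−1/(4·6/7)=0.7083>−1
Confirm numerically:
  x=-1.140: |R|=0.97394 <1
  x=-0.908: |R|=0.79868 <1
  x=-0.864: |R|=0.77585 <1
  x=-0.763: |R|=0.73600 <1
  x=-1.467: |R|=1.37765 >1
  x=-1.454: |R|=1.35810 >1
Stable set (-1.1667, 0).

z∈(-1.1667,0).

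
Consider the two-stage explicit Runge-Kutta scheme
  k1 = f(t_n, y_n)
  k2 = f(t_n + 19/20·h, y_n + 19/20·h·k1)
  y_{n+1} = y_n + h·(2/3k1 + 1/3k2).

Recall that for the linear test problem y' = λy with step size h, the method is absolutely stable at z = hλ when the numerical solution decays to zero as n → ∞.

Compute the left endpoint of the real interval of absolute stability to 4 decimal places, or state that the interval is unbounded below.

left endpoint -3.1579.

On y'=λy, z=hλ:
  k1=λy_n ⇒ h·k1=z·y_n;  k2=λ(1+19/20z)y_n ⇒ h·k2=z(1+19/20z)y_n
  y_{n+1}/y_n = 1 + 2/3z + 1/3z(1+19/20z) = 1 + z + 19/60z²
  so R(z) = 1 + z + 19/60z².

Need |R(x)|<1, x<0.
x=-1.56: |R|=0.2106
R=1: x+19/60x²=0 ⇒ x=−60/19=-3.1579; min R=1−1/(4·19/60)=0.2105>−1
Confirm numerically:
  x=-3.064: |R|=0.90890 <1
  x=-2.843: |R|=0.71651 <1
  x=-2.474: |R|=0.46421 <1
  x=-3.293: |R|=1.14089 >1
  x=-3.273: |R|=1.11930 >1
Stable set (-3.1579, 0).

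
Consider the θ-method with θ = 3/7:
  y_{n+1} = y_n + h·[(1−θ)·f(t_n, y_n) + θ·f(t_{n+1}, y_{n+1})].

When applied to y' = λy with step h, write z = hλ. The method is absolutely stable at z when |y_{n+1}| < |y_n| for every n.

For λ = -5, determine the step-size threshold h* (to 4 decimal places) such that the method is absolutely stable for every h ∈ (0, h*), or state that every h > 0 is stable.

Test eqn y'=λy, z=hλ:
  y_{n+1} = y_n + z·[4/7·y_n + 3/7·y_{n+1}] ⇒ (1 − 3/7z)y_{n+1} = (1 + 4/7z)y_n
  R(z) = (1 + 4/7z)/(1 − 3/7z).

Solve |R(x)|<1 on ℝ⁻.
x=-1.02: |R|=0.2903
R=−1: 1+4/7x = −1+3/7x ⇒ -1/7x=2 ⇒ x=2/(-1/7)=-14.0000
Confirm numerically:
  x=-12.754: |R|=0.97247 <1
  x=-11.159: |R|=0.92981 <1
  x=-10.977: |R|=0.92429 <1
  x=-8.223: |R|=0.81758 <1
  x=-14.508: |R|=1.01005 >1
  x=-14.304: |R|=1.00609 >1
Interval (-14.0000, 0).

(-14.0000,0); λ=-5 ⇒ h* = (14)/5 = 2.8000.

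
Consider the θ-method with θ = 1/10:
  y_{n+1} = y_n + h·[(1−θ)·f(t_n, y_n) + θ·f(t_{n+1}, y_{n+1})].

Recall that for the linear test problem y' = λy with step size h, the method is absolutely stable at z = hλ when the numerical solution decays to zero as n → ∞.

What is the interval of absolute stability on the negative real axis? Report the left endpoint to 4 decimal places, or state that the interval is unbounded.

z∈(-2.5000,0).

Test eqn y'=λy, z=hλ:
  y_{n+1} = y_n + z·[9/10·y_n + 1/10·y_{n+1}] ⇒ (1 − 1/10z)y_{n+1} = (1 + 9/10z)y_n
  R(z) = (1 + 9/10z)/(1 − 1/10z).

Solve |R(x)|<1 on ℝ⁻.
x=-1.21: |R|=0.0794
R=−1: 1+9/10x = −1+1/10x ⇒ -4/5x=2 ⇒ x=2/(-4/5)=-2.5000
Confirm numerically:
  x=-2.427: |R|=0.95301 <1
  x=-2.104: |R|=0.73827 <1
  x=-1.812: |R|=0.53403 <1
  x=-2.659: |R|=1.10048 >1
  x=-2.633: |R|=1.08422 >1
  x=-2.599: |R|=1.06286 >1
Stable set (-2.5000, 0).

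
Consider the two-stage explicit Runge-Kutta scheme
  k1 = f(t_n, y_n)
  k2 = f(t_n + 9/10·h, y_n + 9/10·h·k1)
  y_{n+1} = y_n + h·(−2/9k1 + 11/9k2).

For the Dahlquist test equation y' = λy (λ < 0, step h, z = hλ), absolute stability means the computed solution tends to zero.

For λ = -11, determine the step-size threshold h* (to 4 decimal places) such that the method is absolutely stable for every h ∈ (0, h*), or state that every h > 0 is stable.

(-0.9091,0); λ=-11 ⇒ h* = (10/11)/11 = 0.0826.

Test eqn y'=λy, z=hλ:
  k1=λy_n ⇒ h·k1=z·y_n;  k2=λ(1+9/10z)y_n ⇒ h·k2=z(1+9/10z)y_n
  y_{n+1}/y_n = 1 − 2/9z + 11/9z(1+9/10z) = 1 + z + 11/10z²
  ⇒ R(z) = 1 + z + 11/10z².

Find x<0 with |R(x)|<1.
x=-1.32: |R|=1.5966
R=1: x+11/10x²=0 ⇒ x=−10/11=-0.9091; min R=1−1/(4·11/10)=0.7727>−1
Confirm numerically:
  x=-0.783: |R|=0.89140 <1
  x=-0.689: |R|=0.83319 <1
  x=-0.571: |R|=0.78765 <1
  x=-1.243: |R|=1.45655 >1
  x=-1.103: |R|=1.23527 >1
  x=-1.028: |R|=1.13446 >1
So |R|<1 on (-0.9091, 0).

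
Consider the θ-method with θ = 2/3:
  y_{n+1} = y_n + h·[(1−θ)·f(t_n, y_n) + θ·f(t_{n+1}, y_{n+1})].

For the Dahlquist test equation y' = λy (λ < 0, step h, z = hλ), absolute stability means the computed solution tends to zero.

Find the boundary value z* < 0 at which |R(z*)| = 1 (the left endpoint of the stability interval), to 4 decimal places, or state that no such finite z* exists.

unbounded; (−∞, 0).

Set f=λy, z=hλ:
  y_{n+1} = y_n + z·[1/3·y_n + 2/3·y_{n+1}] ⇒ (1 − 2/3z)y_{n+1} = (1 + 1/3z)y_n
  so R(z) = (1 + 1/3z)/(1 − 2/3z).

Need |R(x)|<1, x<0.
x=-1.17: |R|=0.3427
x=-2: |R|=0.1429
x=-10: |R|=0.3043
x=-100: |R|=0.4778
θ=2/3≥1/2 ⇒ |1+1/3x|<|1−2/3x| ∀x<0 ⇒ interval (−∞,0).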